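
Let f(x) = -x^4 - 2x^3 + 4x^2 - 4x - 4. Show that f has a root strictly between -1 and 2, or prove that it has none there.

f(-1) = 5 and f(2) = -28, which have opposite signs.
Since f is a polynomial it is continuous on [-1, 2].
By the Intermediate Value Theorem f must vanish at some point of (-1, 2).

Such a root exists.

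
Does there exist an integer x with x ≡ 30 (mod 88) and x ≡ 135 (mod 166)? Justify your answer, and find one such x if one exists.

gcd(88, 166) = 2. If x ≡ 30 (mod 88) and x ≡ 135 (mod 166), then x ≡ 30 (mod 2) and x ≡ 135 (mod 2).
However 30 ≡ 0 and 135 ≡ 1 (mod 2), and 0 ≠ 1.
Hence the system has no solution.

There is no such integer.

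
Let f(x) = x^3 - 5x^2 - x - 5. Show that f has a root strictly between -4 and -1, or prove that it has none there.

f(-4) = -145 and f(-1) = -10, both negative, so a sign-change argument is unavailable; we show f keeps this sign on the whole interval.
Shift to the endpoint -1: with x = -1 − u (0 < u < 3), one computes f(-1 − u) = -u^3 - 8u^2 - 12u - 10.
The nonzero coefficients here are all negative, so for u > 0 every term is negative (or zero), and the constant term -10 is strictly negative.
So f is strictly negative on (-4, -1); no root exists in the interval.

f has no root in that interval.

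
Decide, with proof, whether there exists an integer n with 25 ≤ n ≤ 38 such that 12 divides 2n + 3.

There is no such integer n in that range.

At n = 25, 2·25 + 3 = 53 ≡ 5 (mod 12), and each step in n adds 2, giving residues 5, 7, 9, 11, 1, 3, 5, 7, 9, 11, 1, 3, 5, 7 for n = 25, 26, …, 38.
The residue 0 does not occur, so no n in [25, 38] makes 2n + 3 a multiple of 12.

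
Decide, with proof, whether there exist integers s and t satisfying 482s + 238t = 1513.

No, no such integers exist.

Any value of 482s + 238t is a multiple of gcd(482, 238) = 2.
However 1513 leaves remainder 1 on division by 2.
Hence no integers s, t satisfy the equation.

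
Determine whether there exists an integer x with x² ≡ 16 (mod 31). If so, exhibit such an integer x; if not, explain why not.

x = 27

x = 27 works: 27² = 729, and 729 − 16 = 713 = 23·31.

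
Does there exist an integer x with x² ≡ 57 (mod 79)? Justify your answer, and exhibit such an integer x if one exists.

No, no such integer exists.

Apply Euler's criterion with the prime 79: 57 is a quadratic residue iff 57^39 ≡ 1 (mod 79), and a non-residue iff it is ≡ −1.
Repeated squaring mod 79: 57^2 = 3249 ≡ 10; 57^4 ≡ 10² = 100 ≡ 21; 57^8 ≡ 21² = 441 ≡ 46; 57^16 ≡ 46² = 2116 ≡ 62; 57^32 ≡ 62² = 3844 ≡ 52.
Since 39 = 32 + 4 + 2 + 1, 57^39 ≡ 52 · 21 · 10 · 57; multiplying out mod 79: 52·21 = 1092 ≡ 65, then 65·10 = 650 ≡ 18, then 18·57 = 1026 ≡ 78. Thus 57^39 ≡ 78 ≡ −1 (mod 79).
The value −1 means 57 is a non-residue modulo 79, so x² ≡ 57 (mod 79) is impossible.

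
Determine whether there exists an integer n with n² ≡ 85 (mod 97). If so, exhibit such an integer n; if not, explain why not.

Take n = 52. Then 52² = 2704 = 27·97 + 85, so 52² ≡ 85 (mod 97).

n = 52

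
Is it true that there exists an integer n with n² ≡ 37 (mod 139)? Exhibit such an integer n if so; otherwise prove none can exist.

n = 68 works: 68² = 4624, and 4624 − 37 = 4587 = 33·139.

n = 68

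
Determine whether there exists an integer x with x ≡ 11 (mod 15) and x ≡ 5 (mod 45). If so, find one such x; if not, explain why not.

There is no such integer.

Both moduli are multiples of 15 = gcd(15, 45), so any solution would satisfy x ≡ 11 and x ≡ 5 modulo 15 simultaneously.
But 11 mod 15 = 11 while 5 mod 15 = 5, a contradiction.
So no integer satisfies both congruences.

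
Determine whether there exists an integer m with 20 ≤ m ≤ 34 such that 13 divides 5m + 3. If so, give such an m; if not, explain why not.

m = 28

m = 28 works, since 5·28 + 3 = 143 = 11·13.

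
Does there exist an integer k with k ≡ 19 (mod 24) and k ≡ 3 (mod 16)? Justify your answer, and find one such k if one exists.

The moduli are not coprime: gcd(24, 16) = 8. Compatibility requires 8 ∣ (3 − 19) = -16, which holds, so solutions exist.
In fact k = 19 itself already satisfies 19 mod 16 = 3.
Verify: 19 = 0·24 + 19 and 19 = 1·16 + 3. ✓

k = 19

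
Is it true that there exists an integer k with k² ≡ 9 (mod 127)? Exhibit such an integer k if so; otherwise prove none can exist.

Take k = 3. Then 3² = 9, and since 0 ≤ 9 < 127 this is already reduced: 3² ≡ 9 (mod 127).

k = 3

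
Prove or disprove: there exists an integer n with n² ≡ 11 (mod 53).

n = 45 works: 45² = 2025, and 2025 − 11 = 2014 = 38·53.

n = 45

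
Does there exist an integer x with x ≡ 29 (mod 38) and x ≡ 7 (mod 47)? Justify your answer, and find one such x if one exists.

Since 38 and 47 share no common factor, CRT says the pair of congruences has a solution (unique mod 1786).
Any solution of the first congruence is x = 29 + 38t; substituting into the second, 38t ≡ 7 − 29 ≡ 25 (mod 47).
To invert 38 modulo 47: 47 = 1·38 + 9, 38 = 4·9 + 2, 9 = 4·2 + 1, 2 = 2·1 + 0, and unwinding, 1 = 9 − 4·2 = 9 − 4·(38 − 4·9) = −4·38 + 17·9 = −4·38 + 17·(47 − 1·38) = 17·47 − 21·38. Thus 38⁻¹ ≡ -21 ≡ 26 (mod 47).
Therefore t ≡ 26·25 = 650 ≡ 39 (mod 47).
Taking t = 39 gives x = 29 + 38·39 = 1511.
Verify: 1511 = 39·38 + 29 and 1511 = 32·47 + 7. ✓

x = 1511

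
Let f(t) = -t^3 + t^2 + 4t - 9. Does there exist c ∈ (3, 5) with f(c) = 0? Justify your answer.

f(3) = -15 and f(5) = -89, both negative, so a sign-change argument is unavailable; we show f keeps this sign on the whole interval.
Shift to the endpoint 3: with t = 3 + u (0 < u < 2), one computes f(3 + u) = -u^3 - 8u^2 - 17u - 15.
The nonzero coefficients here are all negative, so for u > 0 every term is negative (or zero), and the constant term -15 is strictly negative.
Therefore f(t) < 0 throughout (3, 5), and f has no zero there.

No such root exists.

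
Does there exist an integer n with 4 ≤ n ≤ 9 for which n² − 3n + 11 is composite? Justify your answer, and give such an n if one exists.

n = 9

At n = 9: 9² − 3·9 + 11 = 65 = 5·13, which is composite.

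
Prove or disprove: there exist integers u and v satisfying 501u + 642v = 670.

No, no such integers exist.

Any value of 501u + 642v is a multiple of gcd(501, 642) = 3.
But 670 is not a multiple of 3 (it leaves remainder 1).
Hence no integers u, v satisfy the equation.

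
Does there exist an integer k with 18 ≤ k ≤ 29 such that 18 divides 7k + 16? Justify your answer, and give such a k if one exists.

k = 26

k = 26 works, since 7·26 + 16 = 198 = 11·18.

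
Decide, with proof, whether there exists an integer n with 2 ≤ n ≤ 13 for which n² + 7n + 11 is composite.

n = 9

At n = 9: 9² + 7·9 + 11 = 155 = 5·31, which is composite.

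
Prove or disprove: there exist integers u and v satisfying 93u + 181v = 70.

Since gcd(93, 181) = 1, every integer is an integer combination of 93 and 181.
Run the Euclidean algorithm on 181 and 93: 181 = 1·93 + 88, 93 = 1·88 + 5, 88 = 17·5 + 3, 5 = 1·3 + 2, 3 = 1·2 + 1, 2 = 2·1 + 0.
Working back up the chain: 1 = 3 − 1·2 = 3 − (5 − 1·3) = −5 + 2·3 = −5 + 2·(88 − 17·5) = 2·88 − 35·5 = 2·88 − 35·(93 − 1·88) = −35·93 + 37·88 = −35·93 + 37·(181 − 1·93) = 37·181 − 72·93. So 93·(-72) + 181·37 = 1.
Multiplying through by 70: u = (-72)·70 = -5040, v = 37·70 = 2590 is a solution.
Shifting by a multiple of (181, −93) keeps it a solution: u = -5040 + 28·181 = 28, v = 2590 − 28·93 = -14.
Check: 93·28 + 181·(-14) = 2604 − 2534 = 70. ✓

u = 28, v = -14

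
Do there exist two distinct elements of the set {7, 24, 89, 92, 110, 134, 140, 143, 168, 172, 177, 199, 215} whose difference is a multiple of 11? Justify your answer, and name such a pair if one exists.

7 and 172 are such a pair.

Reduce each element mod 11: 7↦7, 24↦2, 89↦1, 92↦4, 110↦0, 134↦2, 140↦8, 143↦0, 168↦3, 172↦7, 177↦1, 199↦1, 215↦6. The residue 7 repeats (at 7 and 172), and 172 − 7 = 165 = 15·11.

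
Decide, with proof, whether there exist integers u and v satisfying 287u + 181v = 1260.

u = 128, v = -196

Since gcd(287, 181) = 1, every integer is an integer combination of 287 and 181.
Run the Euclidean algorithm on 287 and 181: 287 = 1·181 + 106, 181 = 1·106 + 75, 106 = 1·75 + 31, 75 = 2·31 + 13, 31 = 2·13 + 5, 13 = 2·5 + 3, 5 = 1·3 + 2, 3 = 1·2 + 1, 2 = 2·1 + 0.
Back-substituting, 1 = 3 − 1·2 = 3 − (5 − 1·3) = −5 + 2·3 = −5 + 2·(13 − 2·5) = 2·13 − 5·5 = 2·13 − 5·(31 − 2·13) = −5·31 + 12·13 = −5·31 + 12·(75 − 2·31) = 12·75 − 29·31 = 12·75 − 29·(106 − 1·75) = −29·106 + 41·75 = −29·106 + 41·(181 − 1·106) = 41·181 − 70·106 = 41·181 − 70·(287 − 1·181) = −70·287 + 111·181; that is, 287·(-70) + 181·111 = 1.
Scaling by 1260 gives the particular solution (u, v) = (-88200, 139860).
Shifting by a multiple of (181, −287) keeps it a solution: u = -88200 + 488·181 = 128, v = 139860 − 488·287 = -196.
Indeed 287·128 + 181·(-196) = 36736 − 35476 = 1260.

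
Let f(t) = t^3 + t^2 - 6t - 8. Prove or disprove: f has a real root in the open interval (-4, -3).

f(-4) = -32 and f(-3) = -8, both negative, so a sign-change argument is unavailable; we show f keeps this sign on the whole interval.
Shift to the endpoint -3: with t = -3 − u (0 < u < 1), one computes f(-3 − u) = -u^3 - 8u^2 - 15u - 8.
All 4 nonzero coefficients of this polynomial in u are negative; hence for u > 0 the value is a sum of negative terms (the constant -8 among them).
So f is strictly negative on (-4, -3); no root exists in the interval.

f has no root in that interval.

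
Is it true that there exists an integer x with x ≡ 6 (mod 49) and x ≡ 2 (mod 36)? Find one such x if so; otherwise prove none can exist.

x = 398

Since 49 and 36 share no common factor, CRT says the pair of congruences has a solution (unique mod 1764).
Write x = 6 + 49t and require 6 + 49t ≡ 2 (mod 36), i.e. 49t ≡ 32 (mod 36).
49 ≡ 13 (mod 36), so this reads 13t ≡ 32 (mod 36). Note 13·25 = 325 ≡ 1 (mod 36) (as 325 − 1 = 9·36), so 13⁻¹ ≡ 25.
Therefore t ≡ 25·32 = 800 ≡ 8 (mod 36).
Taking t = 8 gives x = 6 + 49·8 = 398.
Indeed 398 ≡ 6 (mod 49) and 398 ≡ 2 (mod 36).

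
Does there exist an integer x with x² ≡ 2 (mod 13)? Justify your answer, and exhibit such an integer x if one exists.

Squares mod 13 repeat after x = 6 (as (−x)² = x²); for x = 0..6 they are 0, 1, 4, 9, 3, 12, 10.
So the quadratic residues mod 13 are {0, 1, 3, 4, 9, 10, 12}, and 2 is not among them.
Therefore x² ≡ 2 (mod 13) has no solution.

No such integer exists.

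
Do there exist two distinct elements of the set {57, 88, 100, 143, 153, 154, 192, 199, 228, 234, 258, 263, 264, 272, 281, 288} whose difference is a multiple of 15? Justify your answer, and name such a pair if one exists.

Reduce each element mod 15: 57↦12, 88↦13, 100↦10, 143↦8, 153↦3, 154↦4, 192↦12, 199↦4, 228↦3, 234↦9, 258↦3, 263↦8, 264↦9, 272↦2, 281↦11, 288↦3. The residue 12 repeats (at 57 and 192), and 192 − 57 = 135 = 9·15.

The pair (57, 192) works.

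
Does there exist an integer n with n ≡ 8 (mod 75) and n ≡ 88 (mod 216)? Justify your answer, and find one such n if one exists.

Reduce both congruences modulo 3, which divides 75 and 216: they say n ≡ 8 (mod 3) and n ≡ 88 (mod 3).
However 8 ≡ 2 and 88 ≡ 1 (mod 3), and 2 ≠ 1.
So no integer satisfies both congruences.

No, no such integer exists.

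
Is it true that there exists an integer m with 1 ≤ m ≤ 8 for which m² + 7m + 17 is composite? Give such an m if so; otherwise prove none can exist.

m = 7

At m = 7: 7² + 7·7 + 17 = 115 = 5·23, which is composite.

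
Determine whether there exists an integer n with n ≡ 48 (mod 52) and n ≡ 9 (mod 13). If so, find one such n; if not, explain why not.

The moduli are not coprime: gcd(52, 13) = 13. Compatibility requires 13 ∣ (9 − 48) = -39, which holds, so solutions exist.
In fact n = 48 itself already satisfies 48 mod 13 = 9.
Verify: 48 = 0·52 + 48 and 48 = 3·13 + 9. ✓

n = 48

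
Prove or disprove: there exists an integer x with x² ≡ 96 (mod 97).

x = 75

Take x = 75. Then 75² = 5625 = 57·97 + 96, so 75² ≡ 96 (mod 97).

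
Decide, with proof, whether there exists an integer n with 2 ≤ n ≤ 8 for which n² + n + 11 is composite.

No, no such integer n in that range exists.

The values for n = 2, 3, …, 8 are 17, 23, 31, 41, 53, 67, 83, and each of these is prime.
So no value in the range makes the expression composite.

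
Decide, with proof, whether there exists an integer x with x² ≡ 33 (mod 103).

Take x = 62. Then 62² = 3844 = 37·103 + 33, so 62² ≡ 33 (mod 103).

x = 62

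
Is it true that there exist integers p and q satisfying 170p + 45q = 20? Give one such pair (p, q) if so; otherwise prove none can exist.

p = 7, q = -26

gcd(170, 45) = 5, and 5 divides 20, so integer solutions exist.
Dividing through by 5 reduces the equation to 34p + 9q = 4.
Run the Euclidean algorithm on 34 and 9: 34 = 3·9 + 7, 9 = 1·7 + 2, 7 = 3·2 + 1, 2 = 2·1 + 0.
Working back up the chain: 1 = 7 − 3·2 = 7 − 3·(9 − 1·7) = −3·9 + 4·7 = −3·9 + 4·(34 − 3·9) = 4·34 − 15·9. So 34·4 + 9·(-15) = 1.
Scaling by 4 gives the particular solution (p, q) = (16, -60).
Shifting by a multiple of (9, −34) keeps it a solution: p = 16 − 1·9 = 7, q = -60 + 1·34 = -26.
Indeed 170·7 + 45·(-26) = 1190 − 1170 = 20.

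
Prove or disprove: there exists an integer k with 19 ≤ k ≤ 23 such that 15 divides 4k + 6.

For k = 19, 20 the values 82, 86 are not multiples of 15. At k = 21 we get 4·21 + 6 = 90, and 90 = 15·6.

k = 21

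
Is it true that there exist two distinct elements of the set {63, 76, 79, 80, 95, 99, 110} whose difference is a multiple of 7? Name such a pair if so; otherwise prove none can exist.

There is no such pair.

Two integers differ by a multiple of 7 exactly when they have the same residue mod 7. The residues are 63↦0, 76↦6, 79↦2, 80↦3, 95↦4, 99↦1, 110↦5.
These 7 residues are pairwise different, hence no difference of two elements is divisible by 7.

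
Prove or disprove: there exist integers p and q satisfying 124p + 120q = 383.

No, no such integers exist.

Any value of 124p + 120q is a multiple of gcd(124, 120) = 4.
However 383 leaves remainder 3 on division by 4.
So the equation is unsolvable over ℤ.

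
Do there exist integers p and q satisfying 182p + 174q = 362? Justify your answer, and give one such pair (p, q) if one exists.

Since gcd(182, 174) = 2 and 362 = 2·181, Bézout's identity guarantees a solution.
Dividing through by 2 reduces the equation to 91p + 87q = 181.
Dividing repeatedly: 91 = 1·87 + 4, 87 = 21·4 + 3, 4 = 1·3 + 1, 3 = 3·1 + 0.
Working back up the chain: 1 = 4 − 1·3 = 4 − (87 − 21·4) = −87 + 22·4 = −87 + 22·(91 − 1·87) = 22·91 − 23·87. So 91·22 + 87·(-23) = 1.
Times 181: 91·3982 + 87·(-4163) = 181, so (3982, -4163) solves it.
The general solution is p = 3982 + 87k, q = -4163 − 91k; taking k = -45 gives the smaller pair p = 67, q = -68.
Indeed 182·67 + 174·(-68) = 12194 − 11832 = 362.

p = 67, q = -68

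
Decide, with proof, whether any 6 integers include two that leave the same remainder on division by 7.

No, the set {5, 6, 7, 8, 9, 10} is a counterexample.

Consider the 6 integers 5, 6, …, 10. They lie in distinct residue classes modulo 7, since 6 ≤ 7.
Hence this collection has no pair with equal remainders mod 7, disproving the claim.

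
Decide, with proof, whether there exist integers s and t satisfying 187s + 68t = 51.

Since gcd(187, 68) = 17 and 51 = 17·3, Bézout's identity guarantees a solution.
Dividing through by 17 reduces the equation to 11s + 4t = 3.
Dividing repeatedly: 11 = 2·4 + 3, 4 = 1·3 + 1, 3 = 3·1 + 0.
Back-substituting, 1 = 4 − 1·3 = 4 − (11 − 2·4) = −11 + 3·4; that is, 11·(-1) + 4·3 = 1.
Multiplying through by 3: s = (-1)·3 = -3, t = 3·3 = 9 is a solution.
The general solution is s = -3 + 4k, t = 9 − 11k; taking k = 1 gives the smaller pair s = 1, t = -2.
Indeed 187·1 + 68·(-2) = 187 − 136 = 51.

s = 1, t = -2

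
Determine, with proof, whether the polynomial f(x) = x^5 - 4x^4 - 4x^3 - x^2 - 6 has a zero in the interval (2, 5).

f(2) = -74 and f(5) = 94, which have opposite signs.
f is continuous everywhere (it is a polynomial), in particular on [2, 5].
By the Intermediate Value Theorem, f takes the value 0 somewhere in the open interval.

Yes, f has a root in the interval.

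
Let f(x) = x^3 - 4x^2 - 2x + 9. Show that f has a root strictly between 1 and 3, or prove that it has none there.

Such a root exists.

f(1) = 4 and f(3) = -6, which have opposite signs.
As a polynomial, f is continuous on every closed interval.
By the Intermediate Value Theorem f must vanish at some point of (1, 3).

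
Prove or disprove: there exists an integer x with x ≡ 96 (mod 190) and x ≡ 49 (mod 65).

No such integer exists.

Reduce both congruences modulo 5, which divides 190 and 65: they say x ≡ 96 (mod 5) and x ≡ 49 (mod 5).
These are incompatible: 96 − 49 = 47 is not divisible by 5.
Therefore no such x exists.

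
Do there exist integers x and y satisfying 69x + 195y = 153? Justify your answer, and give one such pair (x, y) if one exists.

Every value of 69x + 195y is a multiple of gcd(69, 195) = 3; since 3 ∣ 153, solutions exist.
Dividing through by 3 reduces the equation to 23x + 65y = 51.
Euclidean algorithm: 65 = 2·23 + 19, 23 = 1·19 + 4, 19 = 4·4 + 3, 4 = 1·3 + 1, 3 = 3·1 + 0.
Back-substituting, 1 = 4 − 1·3 = 4 − (19 − 4·4) = −19 + 5·4 = −19 + 5·(23 − 1·19) = 5·23 − 6·19 = 5·23 − 6·(65 − 2·23) = −6·65 + 17·23; that is, 23·17 + 65·(-6) = 1.
Scaling by 51 gives the particular solution (x, y) = (867, -306).
The general solution is x = 867 + 65k, y = -306 − 23k; taking k = -13 gives the smaller pair x = 22, y = -7.
Check: 69·22 + 195·(-7) = 1518 − 1365 = 153. ✓

x = 22, y = -7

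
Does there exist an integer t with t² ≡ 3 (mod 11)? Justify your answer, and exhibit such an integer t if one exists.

t = 5 works: 5² = 25, and 25 − 3 = 22 = 2·11.

t = 5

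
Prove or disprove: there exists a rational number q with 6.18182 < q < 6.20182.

Look for a denominator N such that an integer falls strictly between N·6.18182 and N·6.20182. N = 5 works: 5·6.18182 = 30.90910 < 31 < 31.00910 = 5·6.20182.
Hence 31/5 is a rational number with 6.18182 < 31/5 < 6.20182.

q = 31/5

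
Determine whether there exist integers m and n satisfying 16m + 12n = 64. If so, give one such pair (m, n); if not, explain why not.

gcd(16, 12) = 4, and 4 divides 64, so integer solutions exist.
Dividing through by 4 reduces the equation to 4m + 3n = 16.
Euclidean algorithm: 4 = 1·3 + 1, 3 = 3·1 + 0.
Working back up the chain: 1 = 4 − 1·3. So 4·1 + 3·(-1) = 1.
Multiplying through by 16: m = 1·16 = 16, n = (-1)·16 = -16 is a solution.
Shifting by a multiple of (3, −4) keeps it a solution: m = 16 − 5·3 = 1, n = -16 + 5·4 = 4.
Check: 16·1 + 12·4 = 16 + 48 = 64. ✓

m = 1, n = 4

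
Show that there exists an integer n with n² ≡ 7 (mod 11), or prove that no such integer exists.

Squares mod 11 repeat after n = 5 (as (−n)² = n²); for n = 0..5 they are 0, 1, 4, 9, 5, 3.
So the quadratic residues mod 11 are {0, 1, 3, 4, 5, 9}, and 7 is not among them.
Therefore n² ≡ 7 (mod 11) has no solution.

No such integer exists.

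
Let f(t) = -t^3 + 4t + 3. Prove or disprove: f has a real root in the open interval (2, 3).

f(2) = 3 and f(3) = -12, which have opposite signs.
f is continuous everywhere (it is a polynomial), in particular on [2, 3].
By the Intermediate Value Theorem, f takes the value 0 somewhere in the open interval.

Such a root exists.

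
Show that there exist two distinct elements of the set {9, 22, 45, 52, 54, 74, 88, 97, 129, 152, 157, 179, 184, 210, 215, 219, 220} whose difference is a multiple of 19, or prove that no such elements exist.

No, no such pair exists.

Residues mod 19: 9↦9, 22↦3, 45↦7, 52↦14, 54↦16, 74↦17, 88↦12, 97↦2, 129↦15, 152↦0, 157↦5, 179↦8, 184↦13, 210↦1, 215↦6, 219↦10, 220↦11.
These 17 residues are pairwise different, hence no difference of two elements is divisible by 19.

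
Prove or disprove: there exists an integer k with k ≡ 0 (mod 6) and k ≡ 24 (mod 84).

Here gcd(6, 84) = 6, and both 0 and 24 leave remainder 0 mod 6, so the system is consistent.
List candidates k ≡ 0 (mod 6): 0, 6, 12, 18, 24. Modulo 84 these are 0, 6, 12, 18, 24; 24 gives 24 as required.
Check: 24 mod 6 = 0, 24 mod 84 = 24. ✓

k = 24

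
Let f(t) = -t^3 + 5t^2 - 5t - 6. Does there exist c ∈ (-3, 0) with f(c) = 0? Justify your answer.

f(-3) = 81 and f(0) = -6, which have opposite signs.
Since f is a polynomial it is continuous on [-3, 0].
By the Intermediate Value Theorem f must vanish at some point of (-3, 0).

Yes, f has a root in the interval.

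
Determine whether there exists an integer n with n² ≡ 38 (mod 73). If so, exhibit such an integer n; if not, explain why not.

n = 29

Take n = 29. Then 29² = 841 = 11·73 + 38, so 29² ≡ 38 (mod 73).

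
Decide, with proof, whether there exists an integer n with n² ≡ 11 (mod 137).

n = 82

Take n = 82. Then 82² = 6724 = 49·137 + 11, so 82² ≡ 11 (mod 137).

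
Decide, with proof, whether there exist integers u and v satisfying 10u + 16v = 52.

u = 2, v = 2

gcd(10, 16) = 2, and 2 divides 52, so integer solutions exist.
Dividing through by 2 reduces the equation to 5u + 8v = 26.
Euclidean algorithm: 8 = 1·5 + 3, 5 = 1·3 + 2, 3 = 1·2 + 1, 2 = 2·1 + 0.
Unwinding: 1 = 3 − 1·2 = 3 − (5 − 1·3) = −5 + 2·3 = −5 + 2·(8 − 1·5) = 2·8 − 3·5, i.e. 5·(-3) + 8·2 = 1.
Scaling by 26 gives the particular solution (u, v) = (-78, 52).
Adding 10·8 to u and subtracting 10·5 from v gives the tidier solution (2, 2).
Check: 10·2 + 16·2 = 20 + 32 = 52. ✓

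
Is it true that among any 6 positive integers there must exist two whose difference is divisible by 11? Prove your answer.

No; for instance {27, 28, 29, 30, 31, 32} is a counterexample.

Try 6 consecutive integers, 27, 28, …, 32. Their remainders mod 11 are 5, 6, 7, 8, 9, 10 — pairwise different, as any 6 ≤ 11 consecutive integers have distinct residues.
No two share a residue, so no pair has difference divisible by 11; the claim fails for this set.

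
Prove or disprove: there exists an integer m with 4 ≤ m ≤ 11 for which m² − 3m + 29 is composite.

m = 8

At m = 8: 8² − 3·8 + 29 = 69 = 3·23, which is composite.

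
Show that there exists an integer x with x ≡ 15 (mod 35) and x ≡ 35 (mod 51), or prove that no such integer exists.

gcd(35, 51) = 1, so the Chinese Remainder Theorem guarantees exactly one residue class mod 1785 satisfying both.
Write x = 15 + 35t and require 15 + 35t ≡ 35 (mod 51), i.e. 35t ≡ 20 (mod 51).
Invert 35 mod 51 by the Euclidean algorithm: 51 = 1·35 + 16, 35 = 2·16 + 3, 16 = 5·3 + 1, 3 = 3·1 + 0; back-substituting, 1 = 16 − 5·3 = 16 − 5·(35 − 2·16) = −5·35 + 11·16 = −5·35 + 11·(51 − 1·35) = 11·51 − 16·35. Hence 35·(-16) ≡ 1, so 35⁻¹ ≡ -16 ≡ 35 (mod 51).
Multiplying by 35: t ≡ 35·20 = 700 ≡ 37 (mod 51).
With t = 37: x = 15 + 35·37 = 1310.
Verify: 1310 = 37·35 + 15 and 1310 = 25·51 + 35. ✓

x = 1310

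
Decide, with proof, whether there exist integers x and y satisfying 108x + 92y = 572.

Every value of 108x + 92y is a multiple of gcd(108, 92) = 4; since 4 ∣ 572, solutions exist.
Dividing through by 4 reduces the equation to 27x + 23y = 143.
Dividing repeatedly: 27 = 1·23 + 4, 23 = 5·4 + 3, 4 = 1·3 + 1, 3 = 3·1 + 0.
Unwinding: 1 = 4 − 1·3 = 4 − (23 − 5·4) = −23 + 6·4 = −23 + 6·(27 − 1·23) = 6·27 − 7·23, i.e. 27·6 + 23·(-7) = 1.
Times 143: 27·858 + 23·(-1001) = 143, so (858, -1001) solves it.
Shifting by a multiple of (23, −27) keeps it a solution: x = 858 − 37·23 = 7, y = -1001 + 37·27 = -2.
Indeed 108·7 + 92·(-2) = 756 − 184 = 572.

x = 7, y = -2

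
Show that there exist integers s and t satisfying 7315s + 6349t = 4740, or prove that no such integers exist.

No, no such integers exist.

Any value of 7315s + 6349t is a multiple of gcd(7315, 6349) = 7.
But 4740 is not a multiple of 7 (it leaves remainder 1).
Therefore 7315s + 6349t = 4740 has no solution in integers.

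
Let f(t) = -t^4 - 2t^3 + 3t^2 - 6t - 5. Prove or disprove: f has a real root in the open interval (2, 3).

f has no root in that interval.

The endpoint values f(2) = -37 and f(3) = -131 are both negative. Claim: f(t) < 0 for every t in (2, 3).
Shift to the endpoint 2: with t = 2 + u (0 < u < 1), one computes f(2 + u) = -u^4 - 10u^3 - 33u^2 - 50u - 37.
All 5 nonzero coefficients of this polynomial in u are negative; hence for u > 0 the value is a sum of negative terms (the constant -37 among them).
So f is strictly negative on (2, 3); no root exists in the interval.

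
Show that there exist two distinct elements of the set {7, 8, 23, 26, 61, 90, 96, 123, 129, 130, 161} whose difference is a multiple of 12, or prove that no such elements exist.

Residues mod 12: 7↦7, 8↦8, 23↦11, 26↦2, 61↦1, 90↦6, 96↦0, 123↦3, 129↦9, 130↦10, 161↦5.
No residue repeats among the 11 elements, so no pair has difference ≡ 0 (mod 12).

There is no such pair.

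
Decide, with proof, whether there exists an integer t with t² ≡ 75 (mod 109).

t = 27

t = 27 works: 27² = 729, and 729 − 75 = 654 = 6·109.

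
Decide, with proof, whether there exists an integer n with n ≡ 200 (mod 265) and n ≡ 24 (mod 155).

gcd(265, 155) = 5. If n ≡ 200 (mod 265) and n ≡ 24 (mod 155), then n ≡ 200 (mod 5) and n ≡ 24 (mod 5).
However 200 ≡ 0 and 24 ≡ 4 (mod 5), and 0 ≠ 4.
Therefore no such n exists.

No such integer exists.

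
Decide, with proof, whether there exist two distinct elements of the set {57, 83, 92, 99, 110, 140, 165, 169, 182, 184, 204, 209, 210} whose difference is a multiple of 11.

83 mod 11 = 6 and 182 mod 11 = 6, so 182 − 83 = 99 = 9·11.

The pair (83, 182) works.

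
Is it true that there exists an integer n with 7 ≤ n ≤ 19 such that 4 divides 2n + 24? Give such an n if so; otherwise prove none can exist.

At n = 7 the value 38 is not a multiple of 4. At n = 8 we get 2·8 + 24 = 40, and 40 = 4·10.

n = 8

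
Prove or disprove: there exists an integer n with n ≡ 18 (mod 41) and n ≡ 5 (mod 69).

The moduli 41 and 69 are coprime, so by the Chinese Remainder Theorem a unique solution modulo 2829 exists.
Any solution of the first congruence is n = 18 + 41t; substituting into the second, 41t ≡ 5 − 18 ≡ 56 (mod 69).
Note 41·32 = 1312 ≡ 1 (mod 69) (as 1312 − 1 = 19·69), so 41⁻¹ ≡ 32.
Multiplying by 32: t ≡ 32·56 = 1792 ≡ 67 (mod 69).
Taking t = 67 gives n = 18 + 41·67 = 2765.
Check: 2765 mod 41 = 18, 2765 mod 69 = 5. ✓

n = 2765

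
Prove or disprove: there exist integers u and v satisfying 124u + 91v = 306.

124 and 91 are coprime, so 124u + 91v ranges over all of ℤ.
Run the Euclidean algorithm on 124 and 91: 124 = 1·91 + 33, 91 = 2·33 + 25, 33 = 1·25 + 8, 25 = 3·8 + 1, 8 = 8·1 + 0.
Working back up the chain: 1 = 25 − 3·8 = 25 − 3·(33 − 1·25) = −3·33 + 4·25 = −3·33 + 4·(91 − 2·33) = 4·91 − 11·33 = 4·91 − 11·(124 − 1·91) = −11·124 + 15·91. So 124·(-11) + 91·15 = 1.
Times 306: 124·(-3366) + 91·4590 = 306, so (-3366, 4590) solves it.
The general solution is u = -3366 + 91k, v = 4590 − 124k; taking k = 37 gives the smaller pair u = 1, v = 2.
Check: 124·1 + 91·2 = 124 + 182 = 306. ✓

u = 1, v = 2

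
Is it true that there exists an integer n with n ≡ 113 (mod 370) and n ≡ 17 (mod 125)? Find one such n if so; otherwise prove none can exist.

Reduce both congruences modulo 5, which divides 370 and 125: they say n ≡ 113 (mod 5) and n ≡ 17 (mod 5).
However 113 ≡ 3 and 17 ≡ 2 (mod 5), and 3 ≠ 2.
Hence the system has no solution.

No such integer exists.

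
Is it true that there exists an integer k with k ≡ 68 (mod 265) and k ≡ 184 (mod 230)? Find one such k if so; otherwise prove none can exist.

No, no such integer exists.

Reduce both congruences modulo 5, which divides 265 and 230: they say k ≡ 68 (mod 5) and k ≡ 184 (mod 5).
But 68 mod 5 = 3 while 184 mod 5 = 4, a contradiction.
Therefore no such k exists.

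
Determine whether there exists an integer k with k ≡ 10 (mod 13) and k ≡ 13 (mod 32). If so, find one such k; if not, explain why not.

k = 205

Since 13 and 32 share no common factor, CRT says the pair of congruences has a solution (unique mod 416).
Any solution of the first congruence is k = 10 + 13t; substituting into the second, 13t ≡ 13 − 10 ≡ 3 (mod 32).
To invert 13 modulo 32: 32 = 2·13 + 6, 13 = 2·6 + 1, 6 = 6·1 + 0, and unwinding, 1 = 13 − 2·6 = 13 − 2·(32 − 2·13) = −2·32 + 5·13. Thus 13⁻¹ ≡ 5 (mod 32).
Multiplying by 5: t ≡ 5·3 = 15 (mod 32).
With t = 15: k = 10 + 13·15 = 205.
Check: 205 mod 13 = 10, 205 mod 32 = 13. ✓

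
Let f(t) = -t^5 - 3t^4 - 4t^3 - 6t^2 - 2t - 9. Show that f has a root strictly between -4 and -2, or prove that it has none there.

Yes, f has a root in the interval.

f(-4) = 415 and f(-2) = -13, which have opposite signs.
Since f is a polynomial it is continuous on [-4, -2].
By the Intermediate Value Theorem, f takes the value 0 somewhere in the open interval.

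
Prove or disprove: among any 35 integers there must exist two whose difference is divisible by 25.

True.

Each integer lies in one of the 25 residue classes modulo 25.
Since 35 > 25, two of the 35 integers must share a residue class by the pigeonhole principle; call them a and b.
Equal remainders mean a − b ≡ 0 (mod 25), so 25 divides their difference.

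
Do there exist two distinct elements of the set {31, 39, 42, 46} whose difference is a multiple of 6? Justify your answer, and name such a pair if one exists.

No such pair exists.

Reduce each element modulo 6: 31↦1, 39↦3, 42↦0, 46↦4.
No residue repeats among the 4 elements, so no pair has difference ≡ 0 (mod 6).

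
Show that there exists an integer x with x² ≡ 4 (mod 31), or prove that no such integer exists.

x = 29

x = 29 works: 29² = 841, and 841 − 4 = 837 = 27·31.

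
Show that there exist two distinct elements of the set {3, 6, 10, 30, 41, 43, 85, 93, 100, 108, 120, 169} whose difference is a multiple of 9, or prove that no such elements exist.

3 and 30 are such a pair.

3 mod 9 = 3 and 30 mod 9 = 3, so 30 − 3 = 27 = 3·9.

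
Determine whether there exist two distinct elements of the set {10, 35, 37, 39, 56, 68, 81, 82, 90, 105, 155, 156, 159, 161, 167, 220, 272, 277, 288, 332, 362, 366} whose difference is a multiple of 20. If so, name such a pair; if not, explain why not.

Yes: 10 and 90.

Both 10 and 90 leave remainder 10 on division by 20; their difference 80 = 4·20 is a multiple of 20.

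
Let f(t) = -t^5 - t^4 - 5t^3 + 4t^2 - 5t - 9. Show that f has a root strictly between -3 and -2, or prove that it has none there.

f has no root in that interval.

f(-3) = 339 and f(-2) = 73, both positive, so a sign-change argument is unavailable; we show f keeps this sign on the whole interval.
Shift to the endpoint -2: with t = -2 − u (0 < u < 1), one computes f(-2 − u) = u^5 + 9u^4 + 37u^3 + 90u^2 + 129u + 73.
The nonzero coefficients here are all positive, so for u > 0 every term is positive (or zero), and the constant term 73 is strictly positive.
So f is strictly positive on (-3, -2); no root exists in the interval.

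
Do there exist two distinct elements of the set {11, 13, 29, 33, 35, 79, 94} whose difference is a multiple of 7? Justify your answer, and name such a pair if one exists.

Two integers differ by a multiple of 7 exactly when they have the same residue mod 7. The residues are 11↦4, 13↦6, 29↦1, 33↦5, 35↦0, 79↦2, 94↦3.
These 7 residues are pairwise different, hence no difference of two elements is divisible by 7.

No, no such pair exists.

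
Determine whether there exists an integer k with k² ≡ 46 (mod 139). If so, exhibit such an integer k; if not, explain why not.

k = 18

k = 18 works: 18² = 324, and 324 − 46 = 278 = 2·139.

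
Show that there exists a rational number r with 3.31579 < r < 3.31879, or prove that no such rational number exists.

r = 73/22

Multiplying by 22: 22·3.31579 = 72.94738 and 22·3.31879 = 73.01338, so the integer 73 lies strictly between them.
So r = 73/22 works: it is a ratio of integers, and dividing 22·3.31579 < 73 < 22·3.31879 through by 22 gives 3.31579 < 73/22 < 3.31879.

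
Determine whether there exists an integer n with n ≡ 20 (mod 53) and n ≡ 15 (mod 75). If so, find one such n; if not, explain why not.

n = 3465

The moduli 53 and 75 are coprime, so by the Chinese Remainder Theorem a unique solution modulo 3975 exists.
Any solution of the first congruence is n = 20 + 53t; substituting into the second, 53t ≡ 15 − 20 ≡ 70 (mod 75).
Note 53·17 = 901 ≡ 1 (mod 75) (as 901 − 1 = 12·75), so 53⁻¹ ≡ 17.
Therefore t ≡ 17·70 = 1190 ≡ 65 (mod 75).
Taking t = 65 gives n = 20 + 53·65 = 3465.
Verify: 3465 = 65·53 + 20 and 3465 = 46·75 + 15. ✓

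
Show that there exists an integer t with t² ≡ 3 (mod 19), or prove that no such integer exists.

Since (19 − t)² ≡ t² (mod 19), it suffices to square t = 0, 1, …, 9: the residues are 0, 1, 4, 9, 16, 6, 17, 11, 7, 5.
So the quadratic residues mod 19 are {0, 1, 4, 5, 6, 7, 9, 11, 16, 17}, and 3 is not among them.
Therefore t² ≡ 3 (mod 19) has no solution.

No, no such integer exists.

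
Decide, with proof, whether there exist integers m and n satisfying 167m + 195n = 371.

167 and 195 are coprime, so 167m + 195n ranges over all of ℤ.
Euclidean algorithm: 195 = 1·167 + 28, 167 = 5·28 + 27, 28 = 1·27 + 1, 27 = 27·1 + 0.
Working back up the chain: 1 = 28 − 1·27 = 28 − (167 − 5·28) = −167 + 6·28 = −167 + 6·(195 − 1·167) = 6·195 − 7·167. So 167·(-7) + 195·6 = 1.
Multiplying through by 371: m = (-7)·371 = -2597, n = 6·371 = 2226 is a solution.
The general solution is m = -2597 + 195k, n = 2226 − 167k; taking k = 14 gives the smaller pair m = 133, n = -112.
Indeed 167·133 + 195·(-112) = 22211 − 21840 = 371.

m = 133, n = -112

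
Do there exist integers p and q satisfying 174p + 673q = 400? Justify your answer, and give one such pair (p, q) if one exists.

p = 567, q = -146

174 and 673 are coprime, so 174p + 673q ranges over all of ℤ.
Dividing repeatedly: 673 = 3·174 + 151, 174 = 1·151 + 23, 151 = 6·23 + 13, 23 = 1·13 + 10, 13 = 1·10 + 3, 10 = 3·3 + 1, 3 = 3·1 + 0.
Back-substituting, 1 = 10 − 3·3 = 10 − 3·(13 − 1·10) = −3·13 + 4·10 = −3·13 + 4·(23 − 1·13) = 4·23 − 7·13 = 4·23 − 7·(151 − 6·23) = −7·151 + 46·23 = −7·151 + 46·(174 − 1·151) = 46·174 − 53·151 = 46·174 − 53·(673 − 3·174) = −53·673 + 205·174; that is, 174·205 + 673·(-53) = 1.
Multiplying through by 400: p = 205·400 = 82000, q = (-53)·400 = -21200 is a solution.
The general solution is p = 82000 + 673k, q = -21200 − 174k; taking k = -121 gives the smaller pair p = 567, q = -146.
Indeed 174·567 + 673·(-146) = 98658 − 98258 = 400.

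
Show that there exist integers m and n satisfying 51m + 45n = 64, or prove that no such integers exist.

gcd(51, 45) = 3, so every integer of the form 51m + 45n is a multiple of 3.
However 64 leaves remainder 1 on division by 3.
Therefore 51m + 45n = 64 has no solution in integers.

No, no such integers exist.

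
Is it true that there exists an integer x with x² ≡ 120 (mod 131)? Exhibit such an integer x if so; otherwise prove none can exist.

No, no such integer exists.

131 is prime, so by Euler's criterion 120 is a square mod 131 iff 120^((131−1)/2) = 120^65 ≡ 1 (mod 131).
Squaring successively (mod 131): 120^2 = 14400 ≡ 121; 120^4 ≡ 121² = 14641 ≡ 100; 120^8 ≡ 100² = 10000 ≡ 44; 120^16 ≡ 44² = 1936 ≡ 102; 120^32 ≡ 102² = 10404 ≡ 55; 120^64 ≡ 55² = 3025 ≡ 12.
Since 65 = 64 + 1, 120^65 ≡ 12 · 120; multiplying out mod 131: 12·120 = 1440 ≡ 130. Thus 120^65 ≡ 130 ≡ −1 (mod 131).
By Euler's criterion 120 is a quadratic non-residue mod 131: no x satisfies x² ≡ 120 (mod 131).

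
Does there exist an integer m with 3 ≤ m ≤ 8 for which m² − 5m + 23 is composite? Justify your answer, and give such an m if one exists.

The values for m = 3, 4, …, 8 are 17, 19, 23, 29, 37, 47, and each of these is prime.
So no value in the range makes the expression composite.

No such integer m in that range exists.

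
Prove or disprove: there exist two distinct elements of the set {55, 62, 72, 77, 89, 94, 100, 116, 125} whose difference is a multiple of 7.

The pair (55, 62) works.

Both 55 and 62 leave remainder 6 on division by 7; their difference 7 = 1·7 is a multiple of 7.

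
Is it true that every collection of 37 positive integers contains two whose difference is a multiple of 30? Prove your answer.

Yes, this is always true.

Partition the integers by their residue mod 30; there are 30 classes.
Since 37 > 30, two of the 37 integers must share a residue class by the pigeonhole principle; call them a and b.
Their difference a − b is then a multiple of 30.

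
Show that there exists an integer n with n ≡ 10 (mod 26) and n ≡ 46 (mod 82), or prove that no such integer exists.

n = 374

Here gcd(26, 82) = 2, and both 10 and 46 leave remainder 0 mod 2, so the system is consistent.
Put n = 10 + 26t, so we need 26t ≡ 36 (mod 82), equivalently (divide by 2) 13t ≡ 18 (mod 41).
Since 13·19 = 247 = 6·41 + 1, the inverse of 13 mod 41 is 19.
Multiplying by 19: t ≡ 19·18 = 342 ≡ 14 (mod 41).
Then n = 10 + 26·14 = 374.
Indeed 374 ≡ 10 (mod 26) and 374 ≡ 46 (mod 82).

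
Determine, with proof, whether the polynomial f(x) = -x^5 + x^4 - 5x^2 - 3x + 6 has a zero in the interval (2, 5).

f has no root in that interval.

The endpoint values f(2) = -36 and f(5) = -2634 are both negative. Claim: f(x) < 0 for every x in (2, 5).
Substitute x = 2 + u, where 0 < u < 3 on the interval. Expanding, f(2 + u) = -u^5 - 9u^4 - 32u^3 - 61u^2 - 71u - 36.
The nonzero coefficients here are all negative, so for u > 0 every term is negative (or zero), and the constant term -36 is strictly negative.
Therefore f(x) < 0 throughout (2, 5), and f has no zero there.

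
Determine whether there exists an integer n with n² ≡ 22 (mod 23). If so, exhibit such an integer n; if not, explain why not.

There is no such integer.

23 is prime, so by Euler's criterion 22 is a square mod 23 iff 22^((23−1)/2) = 22^11 ≡ 1 (mod 23).
Repeated squaring mod 23: 22^2 = 484 ≡ 1; 22^4 ≡ 1² = 1 ≡ 1; 22^8 ≡ 1² = 1 ≡ 1.
Since 11 = 8 + 2 + 1, 22^11 ≡ 1 · 1 · 22; multiplying out mod 23: 1·1 = 1 ≡ 1, then 1·22 = 22 ≡ 22. Thus 22^11 ≡ 22 ≡ −1 (mod 23).
By Euler's criterion 22 is a quadratic non-residue mod 23: no n satisfies n² ≡ 22 (mod 23).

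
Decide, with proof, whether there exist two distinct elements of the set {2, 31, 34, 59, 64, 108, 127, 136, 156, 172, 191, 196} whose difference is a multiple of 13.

There is no such pair.

Two integers differ by a multiple of 13 exactly when they have the same residue mod 13. The residues are 2↦2, 31↦5, 34↦8, 59↦7, 64↦12, 108↦4, 127↦10, 136↦6, 156↦0, 172↦3, 191↦9, 196↦1.
No residue repeats among the 12 elements, so no pair has difference ≡ 0 (mod 13).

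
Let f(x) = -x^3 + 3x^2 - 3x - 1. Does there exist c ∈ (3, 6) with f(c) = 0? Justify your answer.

No.

The endpoint values f(3) = -10 and f(6) = -127 are both negative. Claim: f(x) < 0 for every x in (3, 6).
Shift to the endpoint 3: with x = 3 + u (0 < u < 3), one computes f(3 + u) = -u^3 - 6u^2 - 12u - 10.
The nonzero coefficients here are all negative, so for u > 0 every term is negative (or zero), and the constant term -10 is strictly negative.
So f is strictly negative on (3, 6); no root exists in the interval.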